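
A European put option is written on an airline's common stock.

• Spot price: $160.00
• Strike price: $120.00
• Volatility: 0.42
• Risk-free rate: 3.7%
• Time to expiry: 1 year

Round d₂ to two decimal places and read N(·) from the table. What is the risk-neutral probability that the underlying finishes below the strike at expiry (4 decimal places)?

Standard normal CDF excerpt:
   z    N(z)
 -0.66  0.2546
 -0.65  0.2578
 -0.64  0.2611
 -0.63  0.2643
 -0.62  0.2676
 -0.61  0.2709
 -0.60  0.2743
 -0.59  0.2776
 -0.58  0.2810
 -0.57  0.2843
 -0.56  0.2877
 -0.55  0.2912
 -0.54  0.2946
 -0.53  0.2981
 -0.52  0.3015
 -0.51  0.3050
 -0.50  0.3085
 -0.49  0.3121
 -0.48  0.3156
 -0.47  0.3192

σ√T = 0.42·√1 = 0.4200
d₁ = [ln(160/120) + (0.037 + 0.42²/2)·1] / 0.4200 = [0.2877 + 0.1252] / 0.4200 = 0.9831 → 0.98
d₂ = d₁ − σ√T = 0.9831 − 0.4200 = 0.5631 → 0.56
Pr(exercise) under Q = N(−d₂) = N(-0.56) = 0.2877

0.2877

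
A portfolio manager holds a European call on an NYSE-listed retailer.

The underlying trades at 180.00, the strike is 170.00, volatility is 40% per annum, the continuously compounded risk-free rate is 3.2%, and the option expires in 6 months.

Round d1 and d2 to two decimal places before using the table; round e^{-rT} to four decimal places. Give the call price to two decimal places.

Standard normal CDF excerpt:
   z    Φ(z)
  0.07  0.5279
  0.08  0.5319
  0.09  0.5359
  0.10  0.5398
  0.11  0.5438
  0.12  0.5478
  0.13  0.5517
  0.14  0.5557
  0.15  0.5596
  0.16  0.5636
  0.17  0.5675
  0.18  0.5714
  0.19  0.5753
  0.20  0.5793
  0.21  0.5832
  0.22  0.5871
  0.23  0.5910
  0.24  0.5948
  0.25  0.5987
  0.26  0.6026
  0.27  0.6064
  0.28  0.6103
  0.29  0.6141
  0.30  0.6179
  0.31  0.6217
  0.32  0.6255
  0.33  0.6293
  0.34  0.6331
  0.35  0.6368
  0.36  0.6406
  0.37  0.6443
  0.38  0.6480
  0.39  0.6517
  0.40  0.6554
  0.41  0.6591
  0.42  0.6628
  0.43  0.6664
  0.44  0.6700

26.33

T = 0.5;  σ√T = 0.2828
d₁ = [ln(180/170) + (0.032 + 0.4²/2)·0.5] / 0.2828 = [0.0572 + 0.0560] / 0.2828 = 0.4001 ≈ 0.40
d₂ = d₁ − σ√T = 0.4001 − 0.2828 = 0.1172 ≈ 0.12
exp(−rT) = exp(−0.032·0.5) = 0.9841
N(d₁) = N(0.40) = 0.6554;  N(d₂) = N(0.12) = 0.5478
C = 180·0.6554 − 170·0.9841·0.5478 = 117.9720 − 91.6453 = 26.3267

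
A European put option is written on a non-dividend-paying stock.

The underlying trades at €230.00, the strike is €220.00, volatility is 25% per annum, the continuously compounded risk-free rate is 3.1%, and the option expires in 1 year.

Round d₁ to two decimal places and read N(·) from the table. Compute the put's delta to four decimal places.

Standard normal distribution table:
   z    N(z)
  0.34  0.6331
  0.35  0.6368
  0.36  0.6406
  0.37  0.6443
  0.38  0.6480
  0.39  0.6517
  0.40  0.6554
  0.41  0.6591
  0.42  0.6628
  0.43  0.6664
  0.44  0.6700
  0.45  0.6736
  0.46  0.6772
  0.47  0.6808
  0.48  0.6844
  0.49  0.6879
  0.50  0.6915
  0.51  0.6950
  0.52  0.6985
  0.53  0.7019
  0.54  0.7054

σ√T = 0.25 × 1.0000 = 0.2500
d₁ = [ln(230/220) + (0.031 + 0.25²/2)·1] / 0.2500 = [0.0445 + 0.0622] / 0.2500 = 0.4268 which rounds to 0.43
N(d₁) = N(0.43) = 0.6664
Δ_put = N(d₁) − 1 = 0.6664 − 1 = -0.3336

-0.3336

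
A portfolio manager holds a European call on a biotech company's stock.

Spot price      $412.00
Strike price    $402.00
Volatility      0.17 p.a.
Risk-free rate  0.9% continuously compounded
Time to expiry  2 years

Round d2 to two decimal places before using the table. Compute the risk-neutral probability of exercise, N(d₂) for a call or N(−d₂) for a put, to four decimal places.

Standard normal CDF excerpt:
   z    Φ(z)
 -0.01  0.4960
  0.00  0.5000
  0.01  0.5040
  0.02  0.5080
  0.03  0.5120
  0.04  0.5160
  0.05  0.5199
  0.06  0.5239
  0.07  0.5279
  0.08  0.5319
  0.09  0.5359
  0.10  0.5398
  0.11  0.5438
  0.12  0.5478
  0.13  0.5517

0.5239

σ√T = 0.17 × 1.4142 = 0.2404
d₁ = [ln(412/402) + (0.009 + ½·0.17²)·2] / (σ√T) = (0.0246 + 0.0469) / 0.2404 = 0.2973 ≈ 0.30
d₂ = 0.2973 − 0.2404 = 0.0569 ≈ 0.06
Risk-neutral Pr[S_T > K] = N(d₂) = N(0.06) = 0.5239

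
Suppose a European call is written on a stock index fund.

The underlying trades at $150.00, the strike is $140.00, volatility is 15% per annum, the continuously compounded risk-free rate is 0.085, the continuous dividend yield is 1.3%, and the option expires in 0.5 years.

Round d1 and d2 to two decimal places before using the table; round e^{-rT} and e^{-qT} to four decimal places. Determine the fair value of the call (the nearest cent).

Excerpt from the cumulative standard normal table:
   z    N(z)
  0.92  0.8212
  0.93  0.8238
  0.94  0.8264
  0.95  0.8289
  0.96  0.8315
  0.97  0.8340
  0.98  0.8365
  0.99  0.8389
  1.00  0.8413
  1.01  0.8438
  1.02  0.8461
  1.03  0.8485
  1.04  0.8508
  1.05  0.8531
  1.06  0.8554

$15.91

σ√T = 0.15·√0.5 = 0.1061
ln(S/K) + (r − q + σ²/2)T = ln(150/140) + (0.085 − 0.013 + 0.15²/2)·0.5 = 0.0690 + 0.0416 = 0.1106
d₁ = 0.1106 / 0.1061 = 1.0429 ≈ 1.04
d₂ = d₁ − σ√T = 1.0429 − 0.1061 = 0.9368 ≈ 0.94
e^(−qT) = e^(−0.013·0.5) = 0.9935;  e^(−rT) = e^(−0.085·0.5) = 0.9584
N(d₁) = N(1.04) = 0.8508;  N(d₂) = N(0.94) = 0.8264
C = 150·0.9935·0.8508 − 140·0.9584·0.8264 = 126.7905 − 110.8830 = 15.9074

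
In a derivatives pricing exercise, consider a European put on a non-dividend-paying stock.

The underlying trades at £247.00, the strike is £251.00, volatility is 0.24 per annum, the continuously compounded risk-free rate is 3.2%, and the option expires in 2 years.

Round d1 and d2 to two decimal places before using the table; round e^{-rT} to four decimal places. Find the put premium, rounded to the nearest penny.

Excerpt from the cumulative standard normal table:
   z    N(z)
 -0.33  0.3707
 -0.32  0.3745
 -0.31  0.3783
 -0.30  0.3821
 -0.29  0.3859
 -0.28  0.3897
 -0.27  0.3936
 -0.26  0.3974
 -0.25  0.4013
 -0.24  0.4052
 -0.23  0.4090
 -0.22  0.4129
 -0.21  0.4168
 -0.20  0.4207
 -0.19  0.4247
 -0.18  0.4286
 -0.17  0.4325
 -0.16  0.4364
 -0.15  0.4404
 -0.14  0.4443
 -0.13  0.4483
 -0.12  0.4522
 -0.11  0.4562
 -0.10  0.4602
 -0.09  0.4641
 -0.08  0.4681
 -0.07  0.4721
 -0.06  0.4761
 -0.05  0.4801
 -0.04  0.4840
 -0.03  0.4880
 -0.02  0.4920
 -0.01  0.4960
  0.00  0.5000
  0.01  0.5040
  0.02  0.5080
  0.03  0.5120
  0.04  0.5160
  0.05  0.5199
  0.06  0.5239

σ√T = 0.24 × 1.4142 = 0.3394
d₁ = [ln(247/251) + (0.032 + 0.24²/2)·2] / 0.3394 = [-0.0161 + 0.1216] / 0.3394 = 0.3109 which rounds to 0.31
d₂ = d₁ − σ√T = 0.3109 − 0.3394 = -0.0285 which rounds to -0.03
exp(−rT) = exp(−0.032·2) = 0.9380
P = 251·0.9380·N(0.03) − 247·N(-0.31) = 251·0.9380·0.5120 − 247·0.3783 = 120.5443 − 93.4401 = 27.1042

£27.10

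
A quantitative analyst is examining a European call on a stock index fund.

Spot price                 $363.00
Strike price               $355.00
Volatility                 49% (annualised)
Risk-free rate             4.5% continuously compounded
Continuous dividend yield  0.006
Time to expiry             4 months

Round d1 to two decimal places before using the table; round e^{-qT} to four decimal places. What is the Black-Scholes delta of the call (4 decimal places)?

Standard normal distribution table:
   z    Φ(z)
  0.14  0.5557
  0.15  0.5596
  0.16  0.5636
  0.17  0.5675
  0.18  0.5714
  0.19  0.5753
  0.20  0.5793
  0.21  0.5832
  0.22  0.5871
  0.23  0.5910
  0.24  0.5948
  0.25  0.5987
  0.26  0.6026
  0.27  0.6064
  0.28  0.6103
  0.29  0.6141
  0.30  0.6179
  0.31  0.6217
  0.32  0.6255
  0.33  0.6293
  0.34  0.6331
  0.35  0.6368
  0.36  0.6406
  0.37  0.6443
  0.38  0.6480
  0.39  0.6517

σ√T = 0.49·√0.3333 = 0.2829
d₁ = [ln(363/355) + (0.045 − 0.006 + 0.49²/2)·0.3333] / 0.2829 = [0.0223 + 0.0530] / 0.2829 = 0.2662 ⇒ 0.27
N(d₁) = N(0.27) = 0.6064
Δ_call = e^(−qT)·N(d₁) = 0.9980·0.6064 = 0.6052

0.6052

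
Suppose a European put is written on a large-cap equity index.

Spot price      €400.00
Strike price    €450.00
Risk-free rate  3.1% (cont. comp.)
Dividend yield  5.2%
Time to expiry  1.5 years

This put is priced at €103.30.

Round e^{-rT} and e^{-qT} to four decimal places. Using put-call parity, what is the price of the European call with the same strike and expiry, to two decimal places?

exp(−qT) = exp(−0.052·1.5) = 0.9250;  exp(−rT) = exp(−0.031·1.5) = 0.9546
Put-call parity: C − P = S·e^(−qT) − K·e^(−rT) = 400·0.9250 − 450·0.9546 = 370.0000 − 429.5700 = -59.5700
C = P + (C − P) = 103.30 + (-59.5700) = 43.7300

€43.73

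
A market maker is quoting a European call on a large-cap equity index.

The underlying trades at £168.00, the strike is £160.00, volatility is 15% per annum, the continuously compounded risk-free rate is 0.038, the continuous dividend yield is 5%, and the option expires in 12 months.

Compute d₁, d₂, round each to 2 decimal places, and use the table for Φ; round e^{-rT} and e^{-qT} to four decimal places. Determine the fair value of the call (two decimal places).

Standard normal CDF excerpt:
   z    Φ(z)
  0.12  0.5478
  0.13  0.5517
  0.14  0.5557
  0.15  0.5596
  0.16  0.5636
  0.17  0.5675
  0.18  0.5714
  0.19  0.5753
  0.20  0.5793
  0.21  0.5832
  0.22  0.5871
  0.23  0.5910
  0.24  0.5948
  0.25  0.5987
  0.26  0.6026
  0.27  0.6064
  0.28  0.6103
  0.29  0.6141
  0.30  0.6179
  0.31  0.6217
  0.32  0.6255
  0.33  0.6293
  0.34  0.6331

£12.54

σ√T = 0.15 × 1.0000 = 0.1500
ln(S/K) + (r − q + σ²/2)T = ln(168/160) + (0.038 − 0.05 + 0.15²/2)·1 = 0.0488 − 0.0008 = 0.0480
d₁ = 0.0480 / 0.1500 = 0.3203 which rounds to 0.32
d₂ = d₁ − σ√T = 0.3203 − 0.1500 = 0.1703 which rounds to 0.17
e^(−qT) = e^(−0.05·1) = 0.9512;  e^(−rT) = e^(−0.038·1) = 0.9627
N(d₁) = N(0.32) = 0.6255;  N(d₂) = N(0.17) = 0.5675
C = 168·0.9512·0.6255 − 160·0.9627·0.5675 = 99.9559 − 87.4132 = 12.5427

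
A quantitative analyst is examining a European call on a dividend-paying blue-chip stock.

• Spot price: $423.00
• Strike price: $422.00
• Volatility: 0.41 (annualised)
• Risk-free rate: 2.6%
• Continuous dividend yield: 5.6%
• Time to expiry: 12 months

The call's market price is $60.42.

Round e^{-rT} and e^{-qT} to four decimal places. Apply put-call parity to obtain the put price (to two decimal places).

$71.63

exp(−qT) = exp(−0.056·1) = 0.9455;  exp(−rT) = exp(−0.026·1) = 0.9743
Put-call parity: C − P = S·e^(−qT) − K·e^(−rT) = 423·0.9455 − 422·0.9743 = 399.9465 − 411.1546 = -11.2081
P = C − (C − P) = 60.42 − (-11.2081) = 71.6281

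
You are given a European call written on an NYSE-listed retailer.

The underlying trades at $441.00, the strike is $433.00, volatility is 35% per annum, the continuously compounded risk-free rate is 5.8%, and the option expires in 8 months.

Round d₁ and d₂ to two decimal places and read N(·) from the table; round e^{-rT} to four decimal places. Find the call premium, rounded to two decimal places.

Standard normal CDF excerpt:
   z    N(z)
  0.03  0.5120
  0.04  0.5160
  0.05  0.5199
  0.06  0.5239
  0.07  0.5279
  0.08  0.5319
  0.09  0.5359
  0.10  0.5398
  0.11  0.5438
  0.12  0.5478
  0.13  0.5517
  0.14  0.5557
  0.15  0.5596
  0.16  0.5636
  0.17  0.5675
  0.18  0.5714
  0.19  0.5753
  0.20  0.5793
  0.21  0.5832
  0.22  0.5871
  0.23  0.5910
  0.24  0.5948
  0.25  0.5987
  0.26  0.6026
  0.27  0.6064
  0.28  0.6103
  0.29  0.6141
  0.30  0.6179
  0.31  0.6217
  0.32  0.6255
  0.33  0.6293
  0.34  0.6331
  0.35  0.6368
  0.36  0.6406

$60.95

T = 0.6667;  σ√T = 0.2858
d₁ = [ln(441/433) + (0.058 + 0.35²/2)·0.6667] / 0.2858 = [0.0183 + 0.0795] / 0.2858 = 0.3423 ≈ 0.34
d₂ = d₁ − σ√T = 0.3423 − 0.2858 = 0.0565 ≈ 0.06
e^(−rT) = e^(−0.058·0.6667) = 0.9621
C = 441·N(0.34) − 433·0.9621·N(0.06) = 441·0.6331 − 433·0.9621·0.5239 = 279.1971 − 218.2511 = 60.9460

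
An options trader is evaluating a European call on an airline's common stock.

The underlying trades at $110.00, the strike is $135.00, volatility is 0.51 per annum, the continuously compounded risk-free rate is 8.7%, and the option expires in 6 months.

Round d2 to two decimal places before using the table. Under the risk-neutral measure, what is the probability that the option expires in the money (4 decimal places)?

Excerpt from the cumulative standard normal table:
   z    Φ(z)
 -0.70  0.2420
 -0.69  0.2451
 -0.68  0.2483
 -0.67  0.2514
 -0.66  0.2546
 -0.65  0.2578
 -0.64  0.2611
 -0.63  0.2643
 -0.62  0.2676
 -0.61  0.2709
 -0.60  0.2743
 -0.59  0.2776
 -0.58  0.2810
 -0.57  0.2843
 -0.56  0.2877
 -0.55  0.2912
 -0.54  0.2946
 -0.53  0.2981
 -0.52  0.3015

0.2643

σ√T = 0.51·√0.5 = 0.3606
ln(S/K) + (r + σ²/2)T = ln(110/135) + (0.087 + 0.51²/2)·0.5 = -0.2048 + 0.1085 = -0.0963
d₁ = -0.0963 / 0.3606 = -0.2670 ⇒ -0.27
d₂ = d₁ − σ√T = -0.2670 − 0.3606 = -0.6276 ⇒ -0.63
Pr(exercise) under Q = N(d₂) = 0.2643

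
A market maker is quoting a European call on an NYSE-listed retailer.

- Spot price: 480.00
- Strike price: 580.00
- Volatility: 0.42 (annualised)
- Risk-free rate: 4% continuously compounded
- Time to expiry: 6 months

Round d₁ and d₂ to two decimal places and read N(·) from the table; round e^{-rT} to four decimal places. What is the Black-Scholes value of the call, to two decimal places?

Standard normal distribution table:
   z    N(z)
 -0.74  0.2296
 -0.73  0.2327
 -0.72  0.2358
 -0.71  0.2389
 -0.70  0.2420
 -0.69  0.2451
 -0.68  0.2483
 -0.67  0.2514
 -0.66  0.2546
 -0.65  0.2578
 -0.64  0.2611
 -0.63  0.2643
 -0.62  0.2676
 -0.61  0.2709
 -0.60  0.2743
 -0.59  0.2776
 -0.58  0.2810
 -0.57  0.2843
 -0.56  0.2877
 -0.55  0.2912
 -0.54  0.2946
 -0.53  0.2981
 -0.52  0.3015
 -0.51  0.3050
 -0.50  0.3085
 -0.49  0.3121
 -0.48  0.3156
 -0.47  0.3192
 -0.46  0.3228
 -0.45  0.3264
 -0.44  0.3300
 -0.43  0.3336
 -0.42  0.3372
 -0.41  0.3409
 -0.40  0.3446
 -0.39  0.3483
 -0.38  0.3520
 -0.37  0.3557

27.80

σ√T = 0.42·√0.5 = 0.2970
d₁ = [ln(480/580) + (0.04 + 0.42²/2)·0.5] / 0.2970 = [-0.1892 + 0.0641] / 0.2970 = -0.4214 which rounds to -0.42
d₂ = d₁ − σ√T = -0.4214 − 0.2970 = -0.7184 which rounds to -0.72
exp(−rT) = exp(−0.04·0.5) = 0.9802
C = 480·N(-0.42) − 580·0.9802·N(-0.72) = 480·0.3372 − 580·0.9802·0.2358 = 161.8560 − 134.0561 = 27.7999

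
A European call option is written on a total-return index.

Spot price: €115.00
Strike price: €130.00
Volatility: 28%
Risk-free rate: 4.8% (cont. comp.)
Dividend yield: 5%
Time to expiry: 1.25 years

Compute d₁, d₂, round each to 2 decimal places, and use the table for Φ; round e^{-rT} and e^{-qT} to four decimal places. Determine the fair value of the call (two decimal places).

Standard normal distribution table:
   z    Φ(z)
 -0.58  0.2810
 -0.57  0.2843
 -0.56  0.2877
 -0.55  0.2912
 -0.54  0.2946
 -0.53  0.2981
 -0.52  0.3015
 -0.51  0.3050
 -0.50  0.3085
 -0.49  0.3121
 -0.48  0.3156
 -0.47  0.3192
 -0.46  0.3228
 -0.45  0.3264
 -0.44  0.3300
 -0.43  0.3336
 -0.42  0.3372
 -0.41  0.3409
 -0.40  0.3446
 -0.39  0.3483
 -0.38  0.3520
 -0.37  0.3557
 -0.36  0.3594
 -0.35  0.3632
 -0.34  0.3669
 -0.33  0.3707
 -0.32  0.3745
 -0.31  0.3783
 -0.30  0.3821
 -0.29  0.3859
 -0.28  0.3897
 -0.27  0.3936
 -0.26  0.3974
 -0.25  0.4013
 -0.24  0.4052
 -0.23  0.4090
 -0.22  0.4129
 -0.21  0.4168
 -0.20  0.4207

€8.55

σ√T = 0.28 × 1.1180 = 0.3130
ln(S/K) + (r − q + σ²/2)T = ln(115/130) + (0.048 − 0.05 + 0.28²/2)·1.25 = -0.1226 + 0.0465 = -0.0761
d₁ = -0.0761 / 0.3130 = -0.2431 ⇒ -0.24
d₂ = d₁ − σ√T = -0.2431 − 0.3130 = -0.5561 ⇒ -0.56
exp(−qT) = exp(−0.05·1.25) = 0.9394;  exp(−rT) = exp(−0.048·1.25) = 0.9418
N(d₁) = N(-0.24) = 0.4052;  N(d₂) = N(-0.56) = 0.2877
C = 115·0.9394·0.4052 − 130·0.9418·0.2877 = 43.7742 − 35.2243 = 8.5499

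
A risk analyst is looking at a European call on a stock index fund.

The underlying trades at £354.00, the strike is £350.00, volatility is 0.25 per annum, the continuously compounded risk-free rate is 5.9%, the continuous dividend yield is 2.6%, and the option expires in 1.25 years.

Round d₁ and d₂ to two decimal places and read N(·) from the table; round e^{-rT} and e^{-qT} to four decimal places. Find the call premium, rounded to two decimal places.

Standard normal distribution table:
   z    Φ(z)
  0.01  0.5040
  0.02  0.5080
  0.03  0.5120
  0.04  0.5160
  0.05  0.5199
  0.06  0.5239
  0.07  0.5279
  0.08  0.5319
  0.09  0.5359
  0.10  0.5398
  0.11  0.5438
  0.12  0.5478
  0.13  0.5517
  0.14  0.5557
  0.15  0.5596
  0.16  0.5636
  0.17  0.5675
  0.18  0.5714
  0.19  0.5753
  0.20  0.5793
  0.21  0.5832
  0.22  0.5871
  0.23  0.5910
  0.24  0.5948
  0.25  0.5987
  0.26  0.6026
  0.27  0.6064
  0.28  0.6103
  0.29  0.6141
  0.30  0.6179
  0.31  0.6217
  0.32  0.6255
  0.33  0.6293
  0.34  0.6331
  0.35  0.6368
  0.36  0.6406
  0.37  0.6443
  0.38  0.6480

£46.62

σ√T = 0.25·√1.25 = 0.2795
d₁ = [ln(354/350) + (0.059 − 0.026 + 0.25²/2)·1.25] / 0.2795 = [0.0114 + 0.0803] / 0.2795 = 0.3280 ≈ 0.33
d₂ = d₁ − σ√T = 0.3280 − 0.2795 = 0.0485 ≈ 0.05
exp(−qT) = exp(−0.026·1.25) = 0.9680;  exp(−rT) = exp(−0.059·1.25) = 0.9289
C = 354·0.9680·N(0.33) − 350·0.9289·N(0.05) = 354·0.9680·0.6293 − 350·0.9289·0.5199 = 215.6435 − 169.0273 = 46.6162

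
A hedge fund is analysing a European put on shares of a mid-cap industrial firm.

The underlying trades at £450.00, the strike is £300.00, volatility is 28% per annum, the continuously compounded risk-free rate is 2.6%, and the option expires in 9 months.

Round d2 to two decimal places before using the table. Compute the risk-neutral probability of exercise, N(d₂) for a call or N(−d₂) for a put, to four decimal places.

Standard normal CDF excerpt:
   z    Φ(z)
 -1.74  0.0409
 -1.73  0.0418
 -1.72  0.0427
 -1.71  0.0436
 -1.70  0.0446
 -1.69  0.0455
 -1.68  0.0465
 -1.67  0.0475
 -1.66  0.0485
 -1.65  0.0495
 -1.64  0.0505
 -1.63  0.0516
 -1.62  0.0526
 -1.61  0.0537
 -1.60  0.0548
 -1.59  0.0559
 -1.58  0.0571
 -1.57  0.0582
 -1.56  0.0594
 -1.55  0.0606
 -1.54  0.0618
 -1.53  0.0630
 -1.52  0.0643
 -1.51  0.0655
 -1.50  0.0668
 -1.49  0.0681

0.0516

σ√T = 0.28·√0.75 = 0.2425
ln(S/K) + (r + σ²/2)T = ln(450/300) + (0.026 + 0.28²/2)·0.75 = 0.4055 + 0.0489 = 0.4544
d₁ = 0.4544 / 0.2425 = 1.8738 ⇒ 1.87
d₂ = d₁ − σ√T = 1.8738 − 0.2425 = 1.6313 ⇒ 1.63
Risk-neutral Pr[S_T < K] = N(−d₂) = N(-1.63) = 0.0516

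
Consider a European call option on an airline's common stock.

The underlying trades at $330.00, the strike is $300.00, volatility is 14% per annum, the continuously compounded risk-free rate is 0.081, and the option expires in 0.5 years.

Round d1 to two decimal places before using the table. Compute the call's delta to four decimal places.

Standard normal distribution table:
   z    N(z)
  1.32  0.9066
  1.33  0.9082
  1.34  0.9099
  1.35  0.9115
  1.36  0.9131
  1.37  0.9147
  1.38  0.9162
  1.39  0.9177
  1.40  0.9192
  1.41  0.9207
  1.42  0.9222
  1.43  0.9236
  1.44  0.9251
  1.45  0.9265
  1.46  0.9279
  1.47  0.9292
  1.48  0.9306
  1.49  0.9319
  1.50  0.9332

σ√T = 0.14·√0.5 = 0.0990
ln(S/K) + (r + σ²/2)T = ln(330/300) + (0.081 + 0.14²/2)·0.5 = 0.0953 + 0.0454 = 0.1407
d₁ = 0.1407 / 0.0990 = 1.4214 ⇒ 1.42
N(d₁) = N(1.42) = 0.9222
Δ_call = N(d₁) = 0.9222

0.9222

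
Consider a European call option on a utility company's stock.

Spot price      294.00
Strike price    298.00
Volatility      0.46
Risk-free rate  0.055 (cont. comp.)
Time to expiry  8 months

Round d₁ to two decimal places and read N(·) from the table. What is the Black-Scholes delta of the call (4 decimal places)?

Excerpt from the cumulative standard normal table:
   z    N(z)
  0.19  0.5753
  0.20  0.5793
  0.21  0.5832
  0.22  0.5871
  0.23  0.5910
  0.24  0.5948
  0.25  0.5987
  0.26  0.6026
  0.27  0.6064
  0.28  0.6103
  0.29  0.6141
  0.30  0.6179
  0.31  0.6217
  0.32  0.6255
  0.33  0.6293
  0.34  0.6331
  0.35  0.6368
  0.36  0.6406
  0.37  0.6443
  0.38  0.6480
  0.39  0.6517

T = 0.6667;  σ√T = 0.3756
d₁ = [ln(294/298) + (0.055 + ½·0.46²)·0.6667] / (σ√T) = (-0.0135 + 0.1072) / 0.3756 = 0.2494 which rounds to 0.25
N(d₁) = N(0.25) = 0.5987
Δ_call = N(d₁) = 0.5987

0.5987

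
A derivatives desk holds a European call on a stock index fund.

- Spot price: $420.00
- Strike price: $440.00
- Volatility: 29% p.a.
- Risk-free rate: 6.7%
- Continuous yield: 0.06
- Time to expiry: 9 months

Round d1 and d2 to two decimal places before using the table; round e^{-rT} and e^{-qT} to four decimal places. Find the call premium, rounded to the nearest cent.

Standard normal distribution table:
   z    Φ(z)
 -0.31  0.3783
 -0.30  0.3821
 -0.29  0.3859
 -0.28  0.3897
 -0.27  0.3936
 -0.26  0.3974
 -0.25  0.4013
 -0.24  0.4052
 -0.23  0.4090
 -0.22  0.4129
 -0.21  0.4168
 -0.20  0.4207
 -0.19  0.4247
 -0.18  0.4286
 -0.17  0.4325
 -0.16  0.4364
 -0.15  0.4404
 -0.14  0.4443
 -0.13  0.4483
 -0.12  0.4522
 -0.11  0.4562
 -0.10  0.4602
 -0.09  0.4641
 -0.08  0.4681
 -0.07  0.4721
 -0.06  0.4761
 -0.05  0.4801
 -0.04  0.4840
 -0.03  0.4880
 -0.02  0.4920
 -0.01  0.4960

T = 0.75;  σ√T = 0.2511
d₁ = [ln(420/440) + (0.067 − 0.06 + 0.29²/2)·0.75] / 0.2511 = [-0.0465 + 0.0368] / 0.2511 = -0.0388 → -0.04
d₂ = d₁ − σ√T = -0.0388 − 0.2511 = -0.2899 → -0.29
exp(−qT) = exp(−0.06·0.75) = 0.9560;  exp(−rT) = exp(−0.067·0.75) = 0.9510
N(d₁) = N(-0.04) = 0.4840;  N(d₂) = N(-0.29) = 0.3859
C = 420·0.9560·0.4840 − 440·0.9510·0.3859 = 194.3357 − 161.4760 = 32.8597

$32.86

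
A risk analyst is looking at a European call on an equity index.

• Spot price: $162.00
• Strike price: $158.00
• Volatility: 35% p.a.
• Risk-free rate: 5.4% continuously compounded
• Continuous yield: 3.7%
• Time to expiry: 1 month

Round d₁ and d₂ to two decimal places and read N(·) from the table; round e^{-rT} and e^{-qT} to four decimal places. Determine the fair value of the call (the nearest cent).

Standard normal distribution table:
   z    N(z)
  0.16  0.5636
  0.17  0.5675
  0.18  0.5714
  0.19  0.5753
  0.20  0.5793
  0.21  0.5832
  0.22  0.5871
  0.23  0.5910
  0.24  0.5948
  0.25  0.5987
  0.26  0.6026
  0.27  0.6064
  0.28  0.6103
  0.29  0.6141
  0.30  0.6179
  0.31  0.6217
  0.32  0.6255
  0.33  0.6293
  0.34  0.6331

$8.67

σ√T = 0.35·√0.08333 = 0.1010
ln(S/K) + (r − q + σ²/2)T = ln(162/158) + (0.054 − 0.037 + 0.35²/2)·0.08333 = 0.0250 + 0.0065 = 0.0315
d₁ = 0.0315 / 0.1010 = 0.3120 → 0.31
d₂ = d₁ − σ√T = 0.3120 − 0.1010 = 0.2110 → 0.21
exp(−qT) = exp(−0.037·0.08333) = 0.9969;  exp(−rT) = exp(−0.054·0.08333) = 0.9955
N(d₁) = N(0.31) = 0.6217;  N(d₂) = N(0.21) = 0.5832
C = 162·0.9969·0.6217 − 158·0.9955·0.5832 = 100.4032 − 91.7309 = 8.6722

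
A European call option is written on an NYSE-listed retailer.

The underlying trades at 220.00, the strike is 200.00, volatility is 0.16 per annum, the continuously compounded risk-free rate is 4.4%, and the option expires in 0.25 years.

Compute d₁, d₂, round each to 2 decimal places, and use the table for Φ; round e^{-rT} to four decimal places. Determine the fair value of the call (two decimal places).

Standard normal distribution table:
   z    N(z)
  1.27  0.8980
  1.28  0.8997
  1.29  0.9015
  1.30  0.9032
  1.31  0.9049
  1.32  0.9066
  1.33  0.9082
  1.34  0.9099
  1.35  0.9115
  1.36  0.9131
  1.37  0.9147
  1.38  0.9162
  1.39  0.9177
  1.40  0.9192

σ√T = 0.16 × 0.5000 = 0.0800
d₁ = [ln(220/200) + (0.044 + ½·0.16²)·0.25] / (σ√T) = (0.0953 + 0.0142) / 0.0800 = 1.3689 ≈ 1.37
d₂ = 1.3689 − 0.0800 = 1.2889 ≈ 1.29
e^(−rT) = e^(−0.044·0.25) = 0.9891
C = 220·N(1.37) − 200·0.9891·N(1.29) = 220·0.9147 − 200·0.9891·0.9015 = 201.2340 − 178.3347 = 22.8993

22.90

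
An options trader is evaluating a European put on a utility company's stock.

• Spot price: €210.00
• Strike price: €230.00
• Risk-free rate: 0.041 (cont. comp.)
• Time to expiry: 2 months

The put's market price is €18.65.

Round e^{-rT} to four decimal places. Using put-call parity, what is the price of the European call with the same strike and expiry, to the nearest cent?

€0.21

e^(−rT) = e^(−0.041·0.1667) = 0.9932
Put-call parity: C − P = S − K·e^(−rT) = 210 − 230·0.9932 = 210 − 228.4360 = -18.4360
C = P + (C − P) = 18.65 + (-18.4360) = 0.2140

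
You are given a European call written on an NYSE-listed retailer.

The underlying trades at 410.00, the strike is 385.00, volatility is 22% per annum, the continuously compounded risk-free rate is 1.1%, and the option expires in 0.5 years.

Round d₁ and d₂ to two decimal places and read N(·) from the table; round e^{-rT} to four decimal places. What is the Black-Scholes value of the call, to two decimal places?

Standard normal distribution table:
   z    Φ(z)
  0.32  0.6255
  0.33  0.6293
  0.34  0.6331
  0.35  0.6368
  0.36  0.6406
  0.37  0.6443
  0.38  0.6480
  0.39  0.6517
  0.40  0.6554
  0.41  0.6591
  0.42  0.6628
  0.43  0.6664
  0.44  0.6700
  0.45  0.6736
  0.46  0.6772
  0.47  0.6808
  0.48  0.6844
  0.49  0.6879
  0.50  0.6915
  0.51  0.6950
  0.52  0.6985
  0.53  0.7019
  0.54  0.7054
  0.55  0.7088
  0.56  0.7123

41.11

σ√T = 0.22 × 0.7071 = 0.1556
d₁ = [ln(410/385) + (0.011 + 0.22²/2)·0.5] / 0.1556 = [0.0629 + 0.0176] / 0.1556 = 0.5176 ⇒ 0.52
d₂ = d₁ − σ√T = 0.5176 − 0.1556 = 0.3620 ⇒ 0.36
e^(−rT) = e^(−0.011·0.5) = 0.9945
C = 410·N(0.52) − 385·0.9945·N(0.36) = 410·0.6985 − 385·0.9945·0.6406 = 286.3850 − 245.2745 = 41.1105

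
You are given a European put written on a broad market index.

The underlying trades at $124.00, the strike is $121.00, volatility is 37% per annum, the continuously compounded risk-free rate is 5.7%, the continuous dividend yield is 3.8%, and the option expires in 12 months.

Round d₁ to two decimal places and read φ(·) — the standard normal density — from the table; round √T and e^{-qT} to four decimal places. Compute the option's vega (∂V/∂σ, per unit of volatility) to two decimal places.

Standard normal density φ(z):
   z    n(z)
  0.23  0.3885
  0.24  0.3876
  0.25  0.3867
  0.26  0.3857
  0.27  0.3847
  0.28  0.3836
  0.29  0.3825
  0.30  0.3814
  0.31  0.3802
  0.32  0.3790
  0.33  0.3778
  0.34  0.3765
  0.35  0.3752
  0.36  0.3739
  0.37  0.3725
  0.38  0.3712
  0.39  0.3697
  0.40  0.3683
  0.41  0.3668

σ√T = 0.37 × 1.0000 = 0.3700
d₁ = [ln(124/121) + (0.057 − 0.038 + 0.37²/2)·1] / 0.3700 = [0.0245 + 0.0874] / 0.3700 = 0.3025 → 0.30
√T = √1 = 1.0000
φ(d₁) = φ(0.30) = 0.3814
exp(−qT) = exp(−0.038·1) = 0.9627
vega = S·exp(−qT)·φ(d₁)·√T = 124·0.9627·0.3814·1.0000 = 45.5295

45.53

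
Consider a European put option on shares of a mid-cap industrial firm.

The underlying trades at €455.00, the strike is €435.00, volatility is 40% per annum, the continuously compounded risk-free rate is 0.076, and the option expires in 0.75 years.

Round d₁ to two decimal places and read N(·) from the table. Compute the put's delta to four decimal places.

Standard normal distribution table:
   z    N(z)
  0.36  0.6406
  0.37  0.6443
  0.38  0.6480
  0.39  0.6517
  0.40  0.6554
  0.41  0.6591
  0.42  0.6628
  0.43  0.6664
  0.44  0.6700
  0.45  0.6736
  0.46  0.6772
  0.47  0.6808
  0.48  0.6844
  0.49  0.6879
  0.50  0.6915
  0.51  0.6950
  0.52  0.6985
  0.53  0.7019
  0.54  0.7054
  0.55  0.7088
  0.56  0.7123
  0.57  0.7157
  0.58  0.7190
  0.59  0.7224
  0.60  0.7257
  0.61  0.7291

T = 0.75;  σ√T = 0.3464
d₁ = [ln(455/435) + (0.076 + 0.4²/2)·0.75] / 0.3464 = [0.0450 + 0.1170] / 0.3464 = 0.4675 → 0.47
N(d₁) = N(0.47) = 0.6808
Δ_put = N(d₁) − 1 = 0.6808 − 1 = -0.3192

-0.3192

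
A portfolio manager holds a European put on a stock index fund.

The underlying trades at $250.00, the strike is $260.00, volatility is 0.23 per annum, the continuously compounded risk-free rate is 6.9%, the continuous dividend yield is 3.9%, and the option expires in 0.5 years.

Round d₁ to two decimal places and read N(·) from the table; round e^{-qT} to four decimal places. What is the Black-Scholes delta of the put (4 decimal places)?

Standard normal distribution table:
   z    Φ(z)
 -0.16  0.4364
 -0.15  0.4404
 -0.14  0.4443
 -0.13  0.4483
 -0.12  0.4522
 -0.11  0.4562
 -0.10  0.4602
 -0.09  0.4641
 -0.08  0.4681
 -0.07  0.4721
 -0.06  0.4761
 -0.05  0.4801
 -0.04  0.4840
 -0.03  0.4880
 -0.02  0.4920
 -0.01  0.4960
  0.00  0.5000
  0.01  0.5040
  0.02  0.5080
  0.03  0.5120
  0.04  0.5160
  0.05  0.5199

σ√T = 0.23 × 0.7071 = 0.1626
d₁ = [ln(250/260) + (0.069 − 0.039 + ½·0.23²)·0.5] / (σ√T) = (-0.0392 + 0.0282) / 0.1626 = -0.0676 → -0.07
N(d₁) = N(-0.07) = 0.4721
Δ_put = e^(−qT)·(N(d₁) − 1) = 0.9807·(0.4721 − 1) = -0.5177

-0.5177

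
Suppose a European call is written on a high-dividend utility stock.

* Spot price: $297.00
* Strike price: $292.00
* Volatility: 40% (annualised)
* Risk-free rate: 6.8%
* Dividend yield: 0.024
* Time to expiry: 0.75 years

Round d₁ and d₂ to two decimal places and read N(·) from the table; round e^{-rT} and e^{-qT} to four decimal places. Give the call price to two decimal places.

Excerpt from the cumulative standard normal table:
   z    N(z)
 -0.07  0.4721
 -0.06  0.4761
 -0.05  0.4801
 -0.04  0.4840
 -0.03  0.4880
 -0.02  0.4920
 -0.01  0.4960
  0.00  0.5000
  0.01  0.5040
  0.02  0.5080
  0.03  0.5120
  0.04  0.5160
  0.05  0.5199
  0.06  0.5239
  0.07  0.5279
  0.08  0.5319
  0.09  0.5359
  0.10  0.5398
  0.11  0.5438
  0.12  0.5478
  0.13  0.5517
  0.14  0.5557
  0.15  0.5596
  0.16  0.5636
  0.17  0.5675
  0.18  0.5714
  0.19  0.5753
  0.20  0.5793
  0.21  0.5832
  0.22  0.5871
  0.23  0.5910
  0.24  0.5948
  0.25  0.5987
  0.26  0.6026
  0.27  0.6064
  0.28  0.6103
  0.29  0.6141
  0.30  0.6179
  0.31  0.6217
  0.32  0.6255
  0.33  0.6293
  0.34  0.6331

σ√T = 0.4·√0.75 = 0.3464
d₁ = [ln(297/292) + (0.068 − 0.024 + ½·0.4²)·0.75] / (σ√T) = (0.0170 + 0.0930) / 0.3464 = 0.3175 which rounds to 0.32
d₂ = 0.3175 − 0.3464 = -0.0289 which rounds to -0.03
e^(−qT) = e^(−0.024·0.75) = 0.9822;  e^(−rT) = e^(−0.068·0.75) = 0.9503
C = 297·0.9822·N(0.32) − 292·0.9503·N(-0.03) = 297·0.9822·0.6255 − 292·0.9503·0.4880 = 182.4667 − 135.4139 = 47.0528

$47.05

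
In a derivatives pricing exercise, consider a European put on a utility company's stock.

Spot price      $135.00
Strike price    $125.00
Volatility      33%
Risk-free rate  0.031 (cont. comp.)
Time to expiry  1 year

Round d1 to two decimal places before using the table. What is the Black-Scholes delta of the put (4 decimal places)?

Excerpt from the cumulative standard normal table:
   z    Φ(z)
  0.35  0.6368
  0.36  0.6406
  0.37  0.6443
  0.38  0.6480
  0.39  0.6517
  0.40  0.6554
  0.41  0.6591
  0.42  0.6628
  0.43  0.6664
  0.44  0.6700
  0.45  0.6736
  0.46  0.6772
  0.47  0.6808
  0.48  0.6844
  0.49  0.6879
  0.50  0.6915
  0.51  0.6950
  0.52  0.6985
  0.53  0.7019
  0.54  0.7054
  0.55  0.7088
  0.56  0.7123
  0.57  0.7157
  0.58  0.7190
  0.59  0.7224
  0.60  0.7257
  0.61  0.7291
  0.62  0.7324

T = 1;  σ√T = 0.3300
d₁ = [ln(135/125) + (0.031 + 0.33²/2)·1] / 0.3300 = [0.0770 + 0.0854] / 0.3300 = 0.4922 ⇒ 0.49
N(d₁) = N(0.49) = 0.6879
Δ_put = N(d₁) − 1 = 0.6879 − 1 = -0.3121

-0.3121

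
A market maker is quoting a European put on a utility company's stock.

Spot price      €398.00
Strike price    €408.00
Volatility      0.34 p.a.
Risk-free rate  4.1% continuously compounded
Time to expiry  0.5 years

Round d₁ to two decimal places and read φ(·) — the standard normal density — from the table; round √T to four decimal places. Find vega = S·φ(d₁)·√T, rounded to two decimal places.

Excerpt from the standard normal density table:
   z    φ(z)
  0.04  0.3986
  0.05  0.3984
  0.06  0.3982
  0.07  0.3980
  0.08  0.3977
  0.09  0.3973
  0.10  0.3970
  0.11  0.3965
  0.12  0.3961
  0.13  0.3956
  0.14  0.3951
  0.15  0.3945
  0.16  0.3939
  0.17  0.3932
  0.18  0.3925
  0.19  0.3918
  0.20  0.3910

T = 0.5;  σ√T = 0.2404
d₁ = [ln(398/408) + (0.041 + 0.34²/2)·0.5] / 0.2404 = [-0.0248 + 0.0494] / 0.2404 = 0.1023 → 0.10
√T = √0.5 = 0.7071
φ(d₁) = φ(0.10) = 0.3970
vega = S·φ(d₁)·√T = 398·0.3970·0.7071 = 111.7260

111.73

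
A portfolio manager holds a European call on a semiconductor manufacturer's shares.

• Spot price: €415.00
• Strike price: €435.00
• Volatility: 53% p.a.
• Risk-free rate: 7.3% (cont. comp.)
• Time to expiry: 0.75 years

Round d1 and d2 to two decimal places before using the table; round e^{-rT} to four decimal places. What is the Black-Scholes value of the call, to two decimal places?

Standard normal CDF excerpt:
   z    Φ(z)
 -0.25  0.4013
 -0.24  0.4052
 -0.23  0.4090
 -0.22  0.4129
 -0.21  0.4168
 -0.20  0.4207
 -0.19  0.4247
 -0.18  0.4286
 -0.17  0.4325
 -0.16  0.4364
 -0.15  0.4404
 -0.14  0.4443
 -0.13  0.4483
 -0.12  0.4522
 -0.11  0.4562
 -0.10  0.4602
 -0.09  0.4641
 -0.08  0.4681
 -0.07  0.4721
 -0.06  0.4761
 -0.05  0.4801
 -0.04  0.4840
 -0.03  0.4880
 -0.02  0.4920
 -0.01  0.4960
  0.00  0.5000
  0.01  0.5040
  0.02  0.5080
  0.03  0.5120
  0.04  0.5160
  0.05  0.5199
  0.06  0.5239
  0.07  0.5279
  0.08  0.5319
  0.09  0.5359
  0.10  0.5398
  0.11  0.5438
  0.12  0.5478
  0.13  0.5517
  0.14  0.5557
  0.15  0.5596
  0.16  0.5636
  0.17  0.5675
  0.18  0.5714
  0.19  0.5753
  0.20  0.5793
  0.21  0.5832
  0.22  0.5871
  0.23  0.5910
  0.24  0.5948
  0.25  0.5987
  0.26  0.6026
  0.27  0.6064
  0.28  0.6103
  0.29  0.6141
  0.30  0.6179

T = 0.75;  σ√T = 0.4590
d₁ = [ln(415/435) + (0.073 + ½·0.53²)·0.75] / (σ√T) = (-0.0471 + 0.1601) / 0.4590 = 0.2462 ⇒ 0.25
d₂ = 0.2462 − 0.4590 = -0.2128 ⇒ -0.21
e^(−rT) = e^(−0.073·0.75) = 0.9467
N(d₁) = N(0.25) = 0.5987;  N(d₂) = N(-0.21) = 0.4168
C = 415·0.5987 − 435·0.9467·0.4168 = 248.4605 − 171.6443 = 76.8162

€76.82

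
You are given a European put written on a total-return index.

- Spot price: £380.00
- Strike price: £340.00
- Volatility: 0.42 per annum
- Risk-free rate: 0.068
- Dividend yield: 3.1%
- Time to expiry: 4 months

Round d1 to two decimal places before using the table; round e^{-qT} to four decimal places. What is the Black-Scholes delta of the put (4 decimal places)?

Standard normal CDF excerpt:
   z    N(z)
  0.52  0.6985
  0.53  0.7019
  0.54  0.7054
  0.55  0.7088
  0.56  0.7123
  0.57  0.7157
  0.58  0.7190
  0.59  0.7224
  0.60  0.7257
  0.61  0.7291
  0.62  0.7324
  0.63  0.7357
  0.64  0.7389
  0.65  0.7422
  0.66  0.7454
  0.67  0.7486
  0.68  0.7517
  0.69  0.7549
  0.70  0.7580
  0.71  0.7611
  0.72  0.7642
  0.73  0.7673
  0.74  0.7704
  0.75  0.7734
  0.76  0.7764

-0.2616

σ√T = 0.42 × 0.5774 = 0.2425
d₁ = [ln(380/340) + (0.068 − 0.031 + 0.42²/2)·0.3333] / 0.2425 = [0.1112 + 0.0417] / 0.2425 = 0.6308 → 0.63
N(d₁) = N(0.63) = 0.7357
Δ_put = exp(−qT)·(N(d₁) − 1) = 0.9897·(0.7357 − 1) = -0.2616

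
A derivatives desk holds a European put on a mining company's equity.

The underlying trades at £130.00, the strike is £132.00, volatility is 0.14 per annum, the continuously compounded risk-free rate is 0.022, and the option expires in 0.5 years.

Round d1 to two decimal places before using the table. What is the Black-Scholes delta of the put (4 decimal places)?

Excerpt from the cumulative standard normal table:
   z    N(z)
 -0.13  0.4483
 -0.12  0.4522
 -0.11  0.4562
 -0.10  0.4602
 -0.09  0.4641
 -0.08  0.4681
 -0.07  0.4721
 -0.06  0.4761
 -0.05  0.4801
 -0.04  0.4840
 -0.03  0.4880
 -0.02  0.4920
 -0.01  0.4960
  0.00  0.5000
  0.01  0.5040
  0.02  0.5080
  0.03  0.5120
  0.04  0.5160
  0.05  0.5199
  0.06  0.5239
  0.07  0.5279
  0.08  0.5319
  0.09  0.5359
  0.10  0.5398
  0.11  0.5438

-0.4960

σ√T = 0.14 × 0.7071 = 0.0990
d₁ = [ln(130/132) + (0.022 + 0.14²/2)·0.5] / 0.0990 = [-0.0153 + 0.0159] / 0.0990 = 0.0064 which rounds to 0.01
N(d₁) = N(0.01) = 0.5040
Δ_put = N(d₁) − 1 = 0.5040 − 1 = -0.4960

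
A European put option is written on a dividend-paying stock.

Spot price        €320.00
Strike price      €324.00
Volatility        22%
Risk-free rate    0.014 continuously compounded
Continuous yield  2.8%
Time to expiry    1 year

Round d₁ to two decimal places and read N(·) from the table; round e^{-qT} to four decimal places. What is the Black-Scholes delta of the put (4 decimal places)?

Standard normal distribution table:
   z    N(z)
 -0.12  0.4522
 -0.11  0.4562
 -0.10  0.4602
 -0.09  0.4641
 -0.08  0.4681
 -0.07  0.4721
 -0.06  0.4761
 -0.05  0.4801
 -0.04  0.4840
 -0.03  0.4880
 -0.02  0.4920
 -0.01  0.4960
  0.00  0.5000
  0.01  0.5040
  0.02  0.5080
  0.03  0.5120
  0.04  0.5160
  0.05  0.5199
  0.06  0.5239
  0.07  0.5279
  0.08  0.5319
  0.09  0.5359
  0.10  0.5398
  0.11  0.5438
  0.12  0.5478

-0.4901

σ√T = 0.22 × 1.0000 = 0.2200
d₁ = [ln(320/324) + (0.014 − 0.028 + 0.22²/2)·1] / 0.2200 = [-0.0124 + 0.0102] / 0.2200 = -0.0101 → -0.01
N(d₁) = N(-0.01) = 0.4960
Δ_put = e^(−qT)·(N(d₁) − 1) = 0.9724·(0.4960 − 1) = -0.4901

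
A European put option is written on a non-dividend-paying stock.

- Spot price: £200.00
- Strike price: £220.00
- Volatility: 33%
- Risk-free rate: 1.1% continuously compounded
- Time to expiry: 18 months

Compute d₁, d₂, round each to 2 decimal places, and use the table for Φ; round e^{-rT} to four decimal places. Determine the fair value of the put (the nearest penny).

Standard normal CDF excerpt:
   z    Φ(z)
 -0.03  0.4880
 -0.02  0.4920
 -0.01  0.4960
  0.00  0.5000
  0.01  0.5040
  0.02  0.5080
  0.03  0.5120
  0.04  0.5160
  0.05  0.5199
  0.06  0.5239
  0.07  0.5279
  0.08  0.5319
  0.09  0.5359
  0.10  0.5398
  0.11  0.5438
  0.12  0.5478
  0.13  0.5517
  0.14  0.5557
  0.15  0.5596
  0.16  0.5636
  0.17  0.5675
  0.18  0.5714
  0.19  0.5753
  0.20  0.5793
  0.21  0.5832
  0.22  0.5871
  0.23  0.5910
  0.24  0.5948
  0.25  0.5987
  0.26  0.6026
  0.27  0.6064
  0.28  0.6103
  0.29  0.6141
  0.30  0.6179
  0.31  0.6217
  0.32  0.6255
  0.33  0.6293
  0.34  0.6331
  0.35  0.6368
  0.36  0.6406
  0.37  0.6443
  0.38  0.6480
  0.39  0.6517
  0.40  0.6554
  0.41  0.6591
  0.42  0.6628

σ√T = 0.33 × 1.2247 = 0.4042
d₁ = [ln(200/220) + (0.011 + 0.33²/2)·1.5] / 0.4042 = [-0.0953 + 0.0982] / 0.4042 = 0.0071 → 0.01
d₂ = d₁ − σ√T = 0.0071 − 0.4042 = -0.3971 → -0.40
exp(−rT) = exp(−0.011·1.5) = 0.9836
N(−d₂) = N(0.40) = 0.6554;  N(−d₁) = N(-0.01) = 0.4960
P = 220·0.9836·0.6554 − 200·0.4960 = 141.8233 − 99.2000 = 42.6233

£42.62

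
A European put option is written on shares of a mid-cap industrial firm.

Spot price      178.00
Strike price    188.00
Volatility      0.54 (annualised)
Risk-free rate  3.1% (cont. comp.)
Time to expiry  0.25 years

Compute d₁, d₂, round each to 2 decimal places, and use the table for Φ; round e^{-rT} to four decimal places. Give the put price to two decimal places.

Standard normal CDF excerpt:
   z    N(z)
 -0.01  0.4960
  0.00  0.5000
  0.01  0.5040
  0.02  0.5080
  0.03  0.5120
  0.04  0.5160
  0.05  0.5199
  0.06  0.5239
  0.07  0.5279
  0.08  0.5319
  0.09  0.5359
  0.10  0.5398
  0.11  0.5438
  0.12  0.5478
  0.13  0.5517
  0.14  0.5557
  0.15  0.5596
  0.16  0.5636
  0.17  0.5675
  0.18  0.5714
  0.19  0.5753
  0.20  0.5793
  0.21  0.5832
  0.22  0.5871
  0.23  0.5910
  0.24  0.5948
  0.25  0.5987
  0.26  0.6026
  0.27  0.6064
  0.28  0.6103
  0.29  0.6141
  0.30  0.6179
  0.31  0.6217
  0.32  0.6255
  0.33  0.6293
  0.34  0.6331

24.13

σ√T = 0.54·√0.25 = 0.2700
ln(S/K) + (r + σ²/2)T = ln(178/188) + (0.031 + 0.54²/2)·0.25 = -0.0547 + 0.0442 = -0.0105
d₁ = -0.0105 / 0.2700 = -0.0387 ⇒ -0.04
d₂ = d₁ − σ√T = -0.0387 − 0.2700 = -0.3087 ⇒ -0.31
exp(−rT) = exp(−0.031·0.25) = 0.9923
P = 188·0.9923·N(0.31) − 178·N(0.04) = 188·0.9923·0.6217 − 178·0.5160 = 115.9796 − 91.8480 = 24.1316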